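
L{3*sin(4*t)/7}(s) 12/(7*(s^2 + 16))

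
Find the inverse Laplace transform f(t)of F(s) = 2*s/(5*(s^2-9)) 2*cosh(3*t)/5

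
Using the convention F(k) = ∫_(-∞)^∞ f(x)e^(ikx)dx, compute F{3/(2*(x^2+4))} 3*pi*exp(-2*Abs(k))/4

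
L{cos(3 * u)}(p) p/(p^2 + 9)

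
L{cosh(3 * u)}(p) p/(p^2 - 9)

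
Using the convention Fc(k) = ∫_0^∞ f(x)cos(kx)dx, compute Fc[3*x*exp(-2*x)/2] 3*(4 - k^2)/(2*(k^2 + 4)^2)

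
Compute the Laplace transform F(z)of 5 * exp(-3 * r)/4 5/(4 * (z + 3))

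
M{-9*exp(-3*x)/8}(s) -3^(2 - s)*gamma(s)/8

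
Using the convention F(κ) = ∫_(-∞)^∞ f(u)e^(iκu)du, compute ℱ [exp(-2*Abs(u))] 4/(κ^2 + 4)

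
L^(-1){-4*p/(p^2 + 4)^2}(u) -u*sin(2*u)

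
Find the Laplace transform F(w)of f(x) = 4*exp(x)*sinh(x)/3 4/(3*w*(w - 2))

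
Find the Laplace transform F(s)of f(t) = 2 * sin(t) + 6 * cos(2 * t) 6 * s/(s^2 + 4) + 2/(s^2 + 1)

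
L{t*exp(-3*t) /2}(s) 1/(2*(s + 3) ^2) 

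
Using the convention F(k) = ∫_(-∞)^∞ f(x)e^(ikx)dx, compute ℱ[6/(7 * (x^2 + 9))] 2 * pi * exp(-3 * Abs(k))/7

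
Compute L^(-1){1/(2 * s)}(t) 1/2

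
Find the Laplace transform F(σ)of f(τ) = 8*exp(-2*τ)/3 8/(3*(σ + 2))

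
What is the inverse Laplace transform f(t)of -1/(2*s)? -1/2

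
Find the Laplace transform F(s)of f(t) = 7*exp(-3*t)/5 7/(5*(s + 3))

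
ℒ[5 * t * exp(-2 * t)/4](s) 5/(4 * (s + 2)^2)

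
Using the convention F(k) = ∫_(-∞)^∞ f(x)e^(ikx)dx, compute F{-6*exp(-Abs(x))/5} -12/(5*k^2 + 5)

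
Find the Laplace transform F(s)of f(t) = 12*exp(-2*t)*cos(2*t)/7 12*(s + 2)/(7*((s + 2)^2 + 4))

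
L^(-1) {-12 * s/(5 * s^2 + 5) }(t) -12 * cos(t) /5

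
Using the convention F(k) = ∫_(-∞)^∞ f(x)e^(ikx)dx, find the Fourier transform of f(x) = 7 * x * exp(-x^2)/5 7 * I * sqrt(pi) * k * exp(-k^2/4)/10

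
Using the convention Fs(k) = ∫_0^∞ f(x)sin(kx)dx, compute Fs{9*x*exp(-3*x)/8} 27*k/(4*(k^2 + 9)^2)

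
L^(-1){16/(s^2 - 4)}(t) 8 * sinh(2 * t)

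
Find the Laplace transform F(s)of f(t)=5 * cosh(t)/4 5 * s/(4 * (s^2-1))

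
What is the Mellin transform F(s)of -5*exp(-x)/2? -5*gamma(s)/2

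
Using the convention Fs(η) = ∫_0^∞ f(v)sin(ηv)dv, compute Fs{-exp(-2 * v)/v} -atan(η/2)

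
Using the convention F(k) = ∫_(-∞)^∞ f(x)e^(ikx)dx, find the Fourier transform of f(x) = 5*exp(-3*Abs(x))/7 30/(7*(k^2 + 9))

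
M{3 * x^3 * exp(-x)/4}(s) 3 * gamma(s+3)/4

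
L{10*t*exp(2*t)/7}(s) 10/(7*(s - 2)^2)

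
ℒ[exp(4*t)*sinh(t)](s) 1/((s - 4)^2 - 1)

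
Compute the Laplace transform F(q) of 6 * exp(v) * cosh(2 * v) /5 6 * (q - 1) /(5 * ((q - 1) ^2 - 4) ) 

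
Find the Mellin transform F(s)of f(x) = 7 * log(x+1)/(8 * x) -7 * pi * csc(pi * s)/(8 * s - 8)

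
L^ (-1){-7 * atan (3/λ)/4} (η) -7 * sin (3 * η)/ (4 * η)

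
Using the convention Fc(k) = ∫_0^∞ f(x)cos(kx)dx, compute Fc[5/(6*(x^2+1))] 5*pi*exp(-k)/12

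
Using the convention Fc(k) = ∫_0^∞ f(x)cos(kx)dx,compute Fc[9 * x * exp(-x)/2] 9 * (1 - k^2)/(2 * (k^2 + 1)^2)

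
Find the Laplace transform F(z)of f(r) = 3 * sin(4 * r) 12/(z^2+16)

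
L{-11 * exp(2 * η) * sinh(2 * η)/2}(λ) -11/(λ * (λ - 4))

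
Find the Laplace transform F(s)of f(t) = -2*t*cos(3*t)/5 2*(9 - s^2)/(5*(s^2 + 9)^2)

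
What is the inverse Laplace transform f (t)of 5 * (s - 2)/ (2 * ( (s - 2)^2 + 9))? 5 * exp (2 * t) * cos (3 * t)/2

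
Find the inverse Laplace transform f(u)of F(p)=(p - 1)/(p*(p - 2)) exp(u)*cosh(u)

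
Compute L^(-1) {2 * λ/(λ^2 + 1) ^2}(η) η * sin(η) 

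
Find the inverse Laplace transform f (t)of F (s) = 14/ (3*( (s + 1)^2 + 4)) 7*exp (-t)*sin (2*t)/3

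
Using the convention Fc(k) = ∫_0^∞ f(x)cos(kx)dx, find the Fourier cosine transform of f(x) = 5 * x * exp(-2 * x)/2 5 * (4 - k^2)/(2 * (k^2 + 4)^2)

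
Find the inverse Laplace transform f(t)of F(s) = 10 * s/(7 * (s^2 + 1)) 10 * cos(t)/7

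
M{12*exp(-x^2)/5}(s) 6*gamma(s/2)/5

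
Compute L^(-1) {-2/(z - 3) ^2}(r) -2*r*exp(3*r) 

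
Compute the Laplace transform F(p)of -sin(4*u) -4/(p^2+16)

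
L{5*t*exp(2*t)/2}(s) 5/(2*(s - 2)^2)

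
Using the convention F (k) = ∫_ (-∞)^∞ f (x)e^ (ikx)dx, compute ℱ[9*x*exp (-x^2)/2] 9*I*sqrt (pi)*k*exp (-k^2/4)/4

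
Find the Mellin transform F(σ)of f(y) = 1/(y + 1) pi*csc(pi*σ)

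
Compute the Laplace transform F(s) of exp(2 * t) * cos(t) (s - 2) /((s - 2) ^2 + 1) 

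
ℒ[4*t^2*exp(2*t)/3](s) 8/(3*(s - 2)^3)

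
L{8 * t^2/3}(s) 16/(3 * s^3)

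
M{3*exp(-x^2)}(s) 3*gamma(s/2)/2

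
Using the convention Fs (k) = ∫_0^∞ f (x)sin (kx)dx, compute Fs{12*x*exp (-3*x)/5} 72*k/ (5*(k^2 + 9)^2)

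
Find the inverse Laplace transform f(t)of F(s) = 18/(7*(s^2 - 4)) 9*sinh(2*t)/7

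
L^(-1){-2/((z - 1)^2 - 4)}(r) -exp(r) * sinh(2 * r)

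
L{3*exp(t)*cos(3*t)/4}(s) 3*(s - 1)/(4*((s - 1)^2 + 9))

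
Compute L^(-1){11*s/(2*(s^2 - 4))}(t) 11*cosh(2*t)/2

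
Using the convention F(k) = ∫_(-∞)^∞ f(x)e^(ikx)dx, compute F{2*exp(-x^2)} 2*sqrt(pi)*exp(-k^2/4)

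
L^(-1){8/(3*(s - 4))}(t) 8*exp(4*t)/3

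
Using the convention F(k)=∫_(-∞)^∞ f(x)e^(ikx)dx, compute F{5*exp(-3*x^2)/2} 5*sqrt(3)*sqrt(pi)*exp(-k^2/12)/6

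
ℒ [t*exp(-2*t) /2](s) 1/(2*(s + 2) ^2) 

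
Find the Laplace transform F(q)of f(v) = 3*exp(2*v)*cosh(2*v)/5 3*(q - 2)/(5*q*(q - 4))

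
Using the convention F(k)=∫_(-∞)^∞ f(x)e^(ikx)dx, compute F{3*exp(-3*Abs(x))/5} 18/(5*(k^2 + 9))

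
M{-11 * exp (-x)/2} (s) -11 * gamma (s)/2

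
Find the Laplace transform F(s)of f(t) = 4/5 4/(5*s)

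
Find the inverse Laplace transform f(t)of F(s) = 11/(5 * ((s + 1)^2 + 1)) 11 * exp(-t) * sin(t)/5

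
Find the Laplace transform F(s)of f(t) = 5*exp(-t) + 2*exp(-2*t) 5/(s + 1) + 2/(s + 2)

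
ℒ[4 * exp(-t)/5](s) 4/(5 * (s+1))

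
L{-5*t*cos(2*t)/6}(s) 5*(4 - s^2)/(6*(s^2 + 4)^2)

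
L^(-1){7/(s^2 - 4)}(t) 7 * sinh(2 * t)/2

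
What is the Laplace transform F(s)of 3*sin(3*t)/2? 9/(2*(s^2 + 9))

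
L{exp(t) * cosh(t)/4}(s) (s - 1)/(4 * s * (s - 2))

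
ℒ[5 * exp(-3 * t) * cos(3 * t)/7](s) 5 * (s+3)/(7 * ((s+3)^2+9))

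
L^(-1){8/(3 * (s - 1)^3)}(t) 4 * t^2 * exp(t)/3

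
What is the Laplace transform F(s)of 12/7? 12/(7*s)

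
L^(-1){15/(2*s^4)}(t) 5*t^3/4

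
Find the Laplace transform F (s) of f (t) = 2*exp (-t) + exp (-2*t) 1/ (s + 2) + 2/ (s + 1) 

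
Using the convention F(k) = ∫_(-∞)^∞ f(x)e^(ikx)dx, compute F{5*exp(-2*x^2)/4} 5*sqrt(2)*sqrt(pi)*exp(-k^2/8)/8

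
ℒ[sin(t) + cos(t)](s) 1/(s^2 + 1) + s/(s^2 + 1)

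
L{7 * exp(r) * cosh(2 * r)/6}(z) 7 * (z - 1)/(6 * ((z - 1)^2 - 4))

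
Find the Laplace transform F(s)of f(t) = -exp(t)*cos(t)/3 (1 - s)/(3*((s - 1)^2+1))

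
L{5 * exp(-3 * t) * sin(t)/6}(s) 5/(6 * ((s + 3)^2 + 1))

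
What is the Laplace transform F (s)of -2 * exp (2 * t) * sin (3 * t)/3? -2/ ( (s - 2)^2+9)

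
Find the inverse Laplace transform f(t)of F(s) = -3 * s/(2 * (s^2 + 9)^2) -t * sin(3 * t)/4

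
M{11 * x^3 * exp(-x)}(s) 11 * gamma(s + 3)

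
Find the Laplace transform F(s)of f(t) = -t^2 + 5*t 5/s^2 - 2/s^3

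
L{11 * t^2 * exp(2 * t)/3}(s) 22/(3 * (s - 2)^3)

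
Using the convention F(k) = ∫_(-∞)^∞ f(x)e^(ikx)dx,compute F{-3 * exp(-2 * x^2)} -3 * sqrt(2) * sqrt(pi) * exp(-k^2/8)/2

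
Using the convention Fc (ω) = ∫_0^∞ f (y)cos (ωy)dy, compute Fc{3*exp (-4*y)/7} 12/ (7*(ω^2+16))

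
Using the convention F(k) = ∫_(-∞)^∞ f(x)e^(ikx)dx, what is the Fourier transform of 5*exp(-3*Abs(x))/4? 15/(2*(k^2 + 9))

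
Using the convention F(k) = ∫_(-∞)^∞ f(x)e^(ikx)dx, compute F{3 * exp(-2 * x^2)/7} 3 * sqrt(2) * sqrt(pi) * exp(-k^2/8)/14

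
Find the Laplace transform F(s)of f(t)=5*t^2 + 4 4/s + 10/s^3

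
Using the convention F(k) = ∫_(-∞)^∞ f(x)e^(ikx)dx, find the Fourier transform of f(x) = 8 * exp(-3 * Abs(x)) 48/(k^2 + 9)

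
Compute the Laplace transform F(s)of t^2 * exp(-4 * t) 2/(s + 4)^3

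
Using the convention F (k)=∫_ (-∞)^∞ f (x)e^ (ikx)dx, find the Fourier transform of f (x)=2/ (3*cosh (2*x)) pi/ (3*cosh (pi*k/4))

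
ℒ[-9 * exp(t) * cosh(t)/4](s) 9 * (1 - s)/(4 * s * (s - 2))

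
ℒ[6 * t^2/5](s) 12/(5 * s^3)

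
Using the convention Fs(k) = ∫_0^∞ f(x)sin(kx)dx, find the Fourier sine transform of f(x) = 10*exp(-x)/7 10*k/(7*(k^2 + 1))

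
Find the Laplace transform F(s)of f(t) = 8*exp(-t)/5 8/(5*(s + 1))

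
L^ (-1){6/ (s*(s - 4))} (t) 3*exp (2*t)*sinh (2*t)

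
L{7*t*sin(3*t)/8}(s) 21*s/(4*(s^2 + 9)^2)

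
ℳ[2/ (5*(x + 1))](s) 2*pi*csc (pi*s)/5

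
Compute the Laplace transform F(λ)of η λ^(-2)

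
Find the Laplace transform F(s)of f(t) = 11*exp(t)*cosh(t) 11*(s - 1)/(s*(s - 2))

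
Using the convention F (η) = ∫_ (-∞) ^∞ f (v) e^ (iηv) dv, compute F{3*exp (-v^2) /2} 3*sqrt (pi)*exp (-η^2/4) /2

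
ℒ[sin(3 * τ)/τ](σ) atan(3/σ)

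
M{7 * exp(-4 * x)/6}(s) 7 * gamma(s)/(6 * 2^(2 * s))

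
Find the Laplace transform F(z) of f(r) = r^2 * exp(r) 2/(z - 1) ^3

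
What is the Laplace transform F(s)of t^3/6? s^(-4)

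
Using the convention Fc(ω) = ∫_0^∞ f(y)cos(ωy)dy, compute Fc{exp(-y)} 1/(ω^2 + 1)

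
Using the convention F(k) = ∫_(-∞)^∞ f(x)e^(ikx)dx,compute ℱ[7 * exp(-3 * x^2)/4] 7 * sqrt(3) * sqrt(pi) * exp(-k^2/12)/12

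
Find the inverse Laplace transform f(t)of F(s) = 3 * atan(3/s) 3 * sin(3 * t)/t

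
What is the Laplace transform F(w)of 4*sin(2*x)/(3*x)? 4*atan(2/w)/3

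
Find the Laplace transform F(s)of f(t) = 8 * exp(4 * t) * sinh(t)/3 8/(3 * ((s - 4)^2 - 1))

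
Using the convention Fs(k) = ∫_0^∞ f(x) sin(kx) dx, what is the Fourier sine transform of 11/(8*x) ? 11*pi/16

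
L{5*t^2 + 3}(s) 3/s + 10/s^3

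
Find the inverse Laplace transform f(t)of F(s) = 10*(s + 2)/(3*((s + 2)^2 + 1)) 10*exp(-2*t)*cos(t)/3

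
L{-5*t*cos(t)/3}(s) 5*(1 - s^2)/(3*(s^2 + 1)^2)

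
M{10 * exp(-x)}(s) 10 * gamma(s)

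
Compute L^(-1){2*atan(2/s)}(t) 2*sin(2*t)/t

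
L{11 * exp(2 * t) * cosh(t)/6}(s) 11 * (s - 2)/(6 * ((s - 2)^2 - 1))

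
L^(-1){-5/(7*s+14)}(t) -5*exp(-2*t)/7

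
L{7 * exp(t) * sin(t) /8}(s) 7/(8 * ((s - 1) ^2 + 1) ) 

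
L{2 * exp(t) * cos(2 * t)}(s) 2 * (s - 1)/((s - 1)^2+4)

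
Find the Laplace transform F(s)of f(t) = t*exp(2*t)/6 1/(6*(s - 2)^2)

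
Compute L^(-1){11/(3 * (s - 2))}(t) 11 * exp(2 * t)/3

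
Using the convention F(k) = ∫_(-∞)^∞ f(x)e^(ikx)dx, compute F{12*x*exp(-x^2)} 6*I*sqrt(pi)*k*exp(-k^2/4)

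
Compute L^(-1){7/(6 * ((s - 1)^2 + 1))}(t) 7 * exp(t) * sin(t)/6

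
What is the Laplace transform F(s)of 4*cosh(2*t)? 4*s/(s^2 - 4)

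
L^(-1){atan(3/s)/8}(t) sin(3*t)/(8*t)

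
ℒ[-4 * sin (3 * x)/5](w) -12/ (5 * w^2 + 45)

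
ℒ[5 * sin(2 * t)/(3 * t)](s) 5 * atan(2/s)/3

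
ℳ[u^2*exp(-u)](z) gamma(z + 2)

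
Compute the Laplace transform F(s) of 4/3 4/(3*s) 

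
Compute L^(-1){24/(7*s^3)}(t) 12*t^2/7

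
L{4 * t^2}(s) 8/s^3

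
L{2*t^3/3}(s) 4/s^4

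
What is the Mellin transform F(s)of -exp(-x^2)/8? -gamma(s/2)/16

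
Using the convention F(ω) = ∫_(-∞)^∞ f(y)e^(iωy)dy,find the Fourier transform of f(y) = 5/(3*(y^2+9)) 5*pi*exp(-3*Abs(ω))/9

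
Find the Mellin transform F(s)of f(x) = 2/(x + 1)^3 gamma(s)*gamma(3 - s)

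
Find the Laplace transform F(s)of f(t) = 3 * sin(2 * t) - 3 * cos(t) 6/(s^2+4) - 3 * s/(s^2+1)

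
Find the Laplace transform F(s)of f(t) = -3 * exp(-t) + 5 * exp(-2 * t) 5/(s + 2)-3/(s + 1)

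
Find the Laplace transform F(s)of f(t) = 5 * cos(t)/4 5 * s/(4 * (s^2 + 1))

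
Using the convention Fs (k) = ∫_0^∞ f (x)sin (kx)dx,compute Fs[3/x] 3*pi/2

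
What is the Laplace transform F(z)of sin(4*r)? 4/(z^2 + 16)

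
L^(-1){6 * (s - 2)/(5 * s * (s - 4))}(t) 6 * exp(2 * t) * cosh(2 * t)/5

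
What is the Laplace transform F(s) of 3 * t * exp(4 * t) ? 3/(s - 4) ^2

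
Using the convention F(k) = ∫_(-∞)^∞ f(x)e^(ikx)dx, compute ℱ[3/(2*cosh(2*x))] 3*pi/(4*cosh(pi*k/4))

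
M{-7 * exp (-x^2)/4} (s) -7 * gamma (s/2)/8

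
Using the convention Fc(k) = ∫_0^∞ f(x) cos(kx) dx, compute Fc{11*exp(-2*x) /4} 11/(2*(k^2 + 4) ) 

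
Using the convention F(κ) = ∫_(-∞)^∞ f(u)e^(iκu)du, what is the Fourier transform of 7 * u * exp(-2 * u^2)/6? 7 * sqrt(2) * I * sqrt(pi) * κ * exp(-κ^2/8)/48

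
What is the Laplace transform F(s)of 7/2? 7/(2 * s)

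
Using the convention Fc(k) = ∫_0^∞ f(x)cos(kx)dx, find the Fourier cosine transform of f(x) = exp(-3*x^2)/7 sqrt(3)*sqrt(pi)*exp(-k^2/12)/42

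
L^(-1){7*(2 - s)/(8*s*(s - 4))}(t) -7*exp(2*t)*cosh(2*t)/8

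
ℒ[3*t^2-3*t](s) 6/s^3-3/s^2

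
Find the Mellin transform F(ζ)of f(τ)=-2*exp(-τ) -2*gamma(ζ)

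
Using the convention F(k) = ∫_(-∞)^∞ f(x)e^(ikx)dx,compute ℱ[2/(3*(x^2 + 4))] pi*exp(-2*Abs(k))/3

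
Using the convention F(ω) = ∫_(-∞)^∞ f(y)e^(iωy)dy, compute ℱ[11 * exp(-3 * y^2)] 11 * sqrt(3) * sqrt(pi) * exp(-ω^2/12)/3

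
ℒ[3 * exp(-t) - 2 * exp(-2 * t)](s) 3/(s + 1) - 2/(s + 2)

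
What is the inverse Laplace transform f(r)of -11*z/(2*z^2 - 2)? -11*cosh(r)/2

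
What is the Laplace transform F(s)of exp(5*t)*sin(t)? 1/((s - 5)^2+1)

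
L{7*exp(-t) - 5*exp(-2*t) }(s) 7/(s + 1) - 5/(s + 2) 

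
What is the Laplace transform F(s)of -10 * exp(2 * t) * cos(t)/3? 10 * (2 - s)/(3 * ((s - 2)^2 + 1))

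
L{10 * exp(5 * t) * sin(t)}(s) 10/((s - 5)^2 + 1)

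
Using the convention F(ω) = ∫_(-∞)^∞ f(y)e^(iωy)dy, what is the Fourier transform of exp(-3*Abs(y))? 6/(ω^2 + 9)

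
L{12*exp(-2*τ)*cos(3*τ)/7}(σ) 12*(σ + 2)/(7*((σ + 2)^2 + 9))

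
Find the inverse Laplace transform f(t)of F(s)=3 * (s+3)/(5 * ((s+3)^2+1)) 3 * exp(-3 * t) * cos(t)/5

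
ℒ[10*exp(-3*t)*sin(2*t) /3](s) 20/(3*((s+3) ^2+4) ) 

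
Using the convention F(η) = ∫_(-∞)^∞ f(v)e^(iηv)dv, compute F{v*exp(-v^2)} I*sqrt(pi)*η*exp(-η^2/4)/2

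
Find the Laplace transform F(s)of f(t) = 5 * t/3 5/(3 * s^2)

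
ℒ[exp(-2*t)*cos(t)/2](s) (s + 2)/(2*((s + 2)^2 + 1))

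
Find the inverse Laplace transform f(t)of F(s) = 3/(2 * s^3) 3 * t^2/4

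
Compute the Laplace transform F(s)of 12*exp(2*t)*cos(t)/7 12*(s - 2)/(7*((s - 2)^2 + 1))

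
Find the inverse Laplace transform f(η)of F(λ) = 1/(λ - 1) exp(η)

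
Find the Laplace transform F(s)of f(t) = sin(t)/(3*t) atan(1/s)/3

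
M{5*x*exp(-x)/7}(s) 5*gamma(s + 1)/7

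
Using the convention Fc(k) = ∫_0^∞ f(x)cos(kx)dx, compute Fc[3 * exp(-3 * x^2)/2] sqrt(3) * sqrt(pi) * exp(-k^2/12)/4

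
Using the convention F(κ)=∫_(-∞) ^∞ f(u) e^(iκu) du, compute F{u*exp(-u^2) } I*sqrt(pi)*κ*exp(-κ^2/4) /2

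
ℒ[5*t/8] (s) 5/(8*s^2)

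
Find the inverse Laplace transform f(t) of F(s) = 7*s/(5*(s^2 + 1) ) 7*cos(t) /5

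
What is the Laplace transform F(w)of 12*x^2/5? 24/(5*w^3)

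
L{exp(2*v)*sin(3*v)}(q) 3/((q - 2)^2+9)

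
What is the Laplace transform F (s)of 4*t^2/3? 8/ (3*s^3)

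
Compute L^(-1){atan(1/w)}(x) sin(x)/x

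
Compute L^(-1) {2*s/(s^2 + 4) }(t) 2*cos(2*t) 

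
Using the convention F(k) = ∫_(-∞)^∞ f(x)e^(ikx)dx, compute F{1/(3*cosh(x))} pi/(3*cosh(pi*k/2))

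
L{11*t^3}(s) 66/s^4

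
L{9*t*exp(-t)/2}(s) 9/(2*(s + 1)^2)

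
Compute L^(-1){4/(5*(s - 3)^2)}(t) 4*t*exp(3*t)/5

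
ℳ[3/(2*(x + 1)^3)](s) 3*pi*(s - 2)*(s - 1)/(4*sin(pi*s))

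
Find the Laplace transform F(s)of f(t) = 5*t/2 5/(2*s^2)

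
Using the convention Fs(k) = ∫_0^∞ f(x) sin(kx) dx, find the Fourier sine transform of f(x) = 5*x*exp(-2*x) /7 20*k/(7*(k^2 + 4) ^2) 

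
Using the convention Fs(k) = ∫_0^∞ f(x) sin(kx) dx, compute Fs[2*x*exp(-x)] 4*k/(k^2 + 1) ^2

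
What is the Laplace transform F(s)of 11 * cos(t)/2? 11 * s/(2 * (s^2 + 1))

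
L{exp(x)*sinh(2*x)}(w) 2/((w - 1)^2 - 4)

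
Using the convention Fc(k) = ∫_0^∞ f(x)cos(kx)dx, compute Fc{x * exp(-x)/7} (1 - k^2)/(7 * (k^2 + 1)^2)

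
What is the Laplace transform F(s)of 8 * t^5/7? 960/(7 * s^6)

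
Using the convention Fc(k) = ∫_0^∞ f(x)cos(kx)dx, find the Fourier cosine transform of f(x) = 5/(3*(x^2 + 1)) 5*pi*exp(-k)/6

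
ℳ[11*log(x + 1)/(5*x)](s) -11*pi*csc(pi*s)/(5*s - 5)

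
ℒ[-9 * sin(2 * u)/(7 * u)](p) -9 * atan(2/p)/7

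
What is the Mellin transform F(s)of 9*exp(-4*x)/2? 9*gamma(s)/(2*2^(2*s))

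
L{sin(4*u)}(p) 4/(p^2 + 16)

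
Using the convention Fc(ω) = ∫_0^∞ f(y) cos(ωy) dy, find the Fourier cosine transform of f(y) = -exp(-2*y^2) -sqrt(2)*sqrt(pi)*exp(-ω^2/8) /4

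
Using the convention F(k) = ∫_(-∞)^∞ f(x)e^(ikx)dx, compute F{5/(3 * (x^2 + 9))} 5 * pi * exp(-3 * Abs(k))/9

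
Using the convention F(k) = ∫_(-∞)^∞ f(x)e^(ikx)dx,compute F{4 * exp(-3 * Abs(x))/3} 8/(k^2+9)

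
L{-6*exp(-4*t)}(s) -6/(s + 4)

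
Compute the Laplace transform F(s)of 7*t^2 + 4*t 14/s^3 + 4/s^2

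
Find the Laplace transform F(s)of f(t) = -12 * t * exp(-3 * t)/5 -12/(5 * (s + 3)^2)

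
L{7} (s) 7/s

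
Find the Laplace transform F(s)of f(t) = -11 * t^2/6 -11/(3 * s^3)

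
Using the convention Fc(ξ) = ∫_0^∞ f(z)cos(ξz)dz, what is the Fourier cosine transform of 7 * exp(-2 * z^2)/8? 7 * sqrt(2) * sqrt(pi) * exp(-ξ^2/8)/32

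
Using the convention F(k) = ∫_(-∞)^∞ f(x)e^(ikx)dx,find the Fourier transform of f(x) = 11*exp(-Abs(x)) 22/(k^2 + 1)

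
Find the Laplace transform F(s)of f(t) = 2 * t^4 48/s^5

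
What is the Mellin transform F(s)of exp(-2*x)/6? gamma(s)/(6*2^s)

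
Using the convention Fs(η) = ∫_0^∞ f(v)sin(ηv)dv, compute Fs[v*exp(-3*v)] 6*η/(η^2+9)^2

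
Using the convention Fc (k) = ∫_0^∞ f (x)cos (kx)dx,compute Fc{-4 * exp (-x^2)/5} -2 * sqrt (pi) * exp (-k^2/4)/5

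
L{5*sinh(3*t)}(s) 15/(s^2 - 9)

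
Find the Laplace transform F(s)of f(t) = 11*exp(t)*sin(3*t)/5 33/(5*((s - 1)^2 + 9))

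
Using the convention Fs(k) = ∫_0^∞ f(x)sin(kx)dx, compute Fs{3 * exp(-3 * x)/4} 3 * k/(4 * (k^2 + 9))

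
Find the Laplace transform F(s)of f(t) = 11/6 11/(6*s)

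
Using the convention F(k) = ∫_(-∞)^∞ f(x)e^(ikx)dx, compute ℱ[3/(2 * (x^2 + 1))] 3 * pi * exp(-Abs(k))/2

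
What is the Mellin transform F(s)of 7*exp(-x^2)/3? 7*gamma(s/2)/6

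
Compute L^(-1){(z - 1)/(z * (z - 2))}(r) exp(r) * cosh(r)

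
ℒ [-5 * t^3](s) -30/s^4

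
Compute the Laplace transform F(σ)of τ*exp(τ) (σ - 1)^(-2)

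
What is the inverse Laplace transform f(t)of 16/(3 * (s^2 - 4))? 8 * sinh(2 * t)/3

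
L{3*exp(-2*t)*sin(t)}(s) 3/((s + 2)^2 + 1)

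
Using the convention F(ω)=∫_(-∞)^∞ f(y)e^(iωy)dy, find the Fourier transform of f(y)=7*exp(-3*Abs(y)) 42/(ω^2 + 9)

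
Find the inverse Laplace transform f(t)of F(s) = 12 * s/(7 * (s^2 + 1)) 12 * cos(t)/7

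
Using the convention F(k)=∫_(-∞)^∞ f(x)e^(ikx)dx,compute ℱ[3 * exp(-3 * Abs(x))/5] 18/(5 * (k^2 + 9))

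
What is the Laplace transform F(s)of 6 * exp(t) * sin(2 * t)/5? 12/(5 * ((s - 1)^2 + 4))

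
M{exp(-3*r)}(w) gamma(w)/3^w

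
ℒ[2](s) 2/s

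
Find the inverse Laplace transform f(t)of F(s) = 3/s 3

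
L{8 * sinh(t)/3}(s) 8/(3 * (s^2 - 1))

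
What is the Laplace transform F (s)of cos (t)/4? s/ (4*(s^2 + 1))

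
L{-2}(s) -2/s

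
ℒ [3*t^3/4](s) 9/ (2*s^4)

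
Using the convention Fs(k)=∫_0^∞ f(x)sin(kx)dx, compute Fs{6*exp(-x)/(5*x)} 6*atan(k)/5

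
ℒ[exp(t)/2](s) 1/(2*(s - 1))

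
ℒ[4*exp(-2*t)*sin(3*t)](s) 12/((s + 2)^2 + 9)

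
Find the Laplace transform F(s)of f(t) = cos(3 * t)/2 s/(2 * (s^2+9))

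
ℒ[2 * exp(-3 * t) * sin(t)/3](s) 2/(3 * ((s + 3)^2 + 1))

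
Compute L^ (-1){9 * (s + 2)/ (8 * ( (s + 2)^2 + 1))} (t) 9 * exp (-2 * t) * cos (t)/8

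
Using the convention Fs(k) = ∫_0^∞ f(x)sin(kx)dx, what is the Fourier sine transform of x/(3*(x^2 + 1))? pi*exp(-k)/6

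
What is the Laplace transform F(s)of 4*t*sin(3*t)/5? 24*s/(5*(s^2 + 9)^2)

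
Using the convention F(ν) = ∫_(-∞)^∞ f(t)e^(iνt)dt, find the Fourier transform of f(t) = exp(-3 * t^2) sqrt(3) * sqrt(pi) * exp(-ν^2/12)/3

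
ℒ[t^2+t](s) 2/s^3+s^(-2)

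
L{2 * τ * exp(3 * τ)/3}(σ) 2/(3 * (σ - 3)^2)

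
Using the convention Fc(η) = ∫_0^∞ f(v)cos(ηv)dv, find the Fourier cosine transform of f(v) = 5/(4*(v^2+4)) 5*pi*exp(-2*η)/16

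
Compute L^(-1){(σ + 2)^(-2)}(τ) τ*exp(-2*τ)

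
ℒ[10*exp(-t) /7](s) 10/(7*(s + 1) ) 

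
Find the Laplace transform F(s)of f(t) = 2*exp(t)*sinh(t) 2/(s*(s - 2))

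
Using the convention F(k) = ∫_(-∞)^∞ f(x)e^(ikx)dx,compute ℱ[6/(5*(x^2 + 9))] 2*pi*exp(-3*Abs(k))/5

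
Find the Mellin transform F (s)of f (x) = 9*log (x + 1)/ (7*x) -9*pi*csc (pi*s)/ (7*s - 7)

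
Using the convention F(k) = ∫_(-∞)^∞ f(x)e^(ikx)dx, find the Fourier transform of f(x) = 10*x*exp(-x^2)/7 5*I*sqrt(pi)*k*exp(-k^2/4)/7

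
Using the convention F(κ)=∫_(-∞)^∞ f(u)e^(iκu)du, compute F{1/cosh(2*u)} pi/(2*cosh(pi*κ/4))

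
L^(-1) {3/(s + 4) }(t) 3*exp(-4*t) 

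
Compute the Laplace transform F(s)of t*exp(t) (s - 1)^(-2)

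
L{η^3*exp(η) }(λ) 6/(λ - 1) ^4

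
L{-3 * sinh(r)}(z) -3/(z^2 - 1)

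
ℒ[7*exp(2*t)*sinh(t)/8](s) 7/(8*((s - 2)^2 - 1))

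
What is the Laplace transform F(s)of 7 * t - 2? 7/s^2-2/s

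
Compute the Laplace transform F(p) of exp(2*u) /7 1/(7*(p - 2) ) 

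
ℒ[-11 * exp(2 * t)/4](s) -11/(4 * s - 8)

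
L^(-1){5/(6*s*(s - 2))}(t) 5*exp(t)*sinh(t)/6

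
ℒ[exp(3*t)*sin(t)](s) 1/((s - 3)^2 + 1)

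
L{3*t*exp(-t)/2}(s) 3/(2*(s + 1)^2)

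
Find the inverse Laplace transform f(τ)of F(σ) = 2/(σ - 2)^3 τ^2*exp(2*τ)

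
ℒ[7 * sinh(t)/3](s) 7/(3 * (s^2 - 1))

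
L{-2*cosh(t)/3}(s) -2*s/(3*s^2 - 3)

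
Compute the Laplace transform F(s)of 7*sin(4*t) 28/(s^2 + 16)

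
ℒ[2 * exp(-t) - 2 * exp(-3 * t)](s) 2/(s + 1) - 2/(s + 3)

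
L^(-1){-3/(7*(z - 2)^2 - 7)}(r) -3*exp(2*r)*sinh(r)/7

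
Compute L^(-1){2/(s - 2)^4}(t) t^3 * exp(2 * t)/3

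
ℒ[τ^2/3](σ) 2/ (3 * σ^3)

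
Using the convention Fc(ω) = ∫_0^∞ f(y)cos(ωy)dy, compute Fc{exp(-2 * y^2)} sqrt(2) * sqrt(pi) * exp(-ω^2/8)/4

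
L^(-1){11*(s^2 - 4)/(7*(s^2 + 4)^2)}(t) 11*t*cos(2*t)/7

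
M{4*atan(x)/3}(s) -2*pi*sec(pi*s/2)/(3*s)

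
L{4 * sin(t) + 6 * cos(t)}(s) 6 * s/(s^2 + 1) + 4/(s^2 + 1)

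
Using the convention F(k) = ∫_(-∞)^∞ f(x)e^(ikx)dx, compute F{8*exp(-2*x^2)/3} 4*sqrt(2)*sqrt(pi)*exp(-k^2/8)/3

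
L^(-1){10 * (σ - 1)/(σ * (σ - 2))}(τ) 10 * exp(τ) * cosh(τ)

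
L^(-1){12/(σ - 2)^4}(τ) 2 * τ^3 * exp(2 * τ)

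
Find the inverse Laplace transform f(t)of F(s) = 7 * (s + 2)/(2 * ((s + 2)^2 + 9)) 7 * exp(-2 * t) * cos(3 * t)/2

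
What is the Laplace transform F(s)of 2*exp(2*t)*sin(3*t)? 6/((s - 2)^2+9)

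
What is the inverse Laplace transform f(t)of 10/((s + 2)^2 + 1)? 10 * exp(-2 * t) * sin(t)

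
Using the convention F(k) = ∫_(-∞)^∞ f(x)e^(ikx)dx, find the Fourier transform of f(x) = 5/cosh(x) 5*pi/cosh(pi*k/2)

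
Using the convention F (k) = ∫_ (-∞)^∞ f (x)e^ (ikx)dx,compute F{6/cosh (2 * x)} 3 * pi/cosh (pi * k/4)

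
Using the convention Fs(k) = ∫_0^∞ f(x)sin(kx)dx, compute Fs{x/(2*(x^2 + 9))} pi*exp(-3*k)/4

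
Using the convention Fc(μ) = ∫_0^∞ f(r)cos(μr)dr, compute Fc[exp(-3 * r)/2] 3/(2 * (μ^2+9))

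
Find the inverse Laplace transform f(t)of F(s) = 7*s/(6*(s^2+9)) 7*cos(3*t)/6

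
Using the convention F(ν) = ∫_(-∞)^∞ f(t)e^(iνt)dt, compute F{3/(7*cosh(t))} 3*pi/(7*cosh(pi*ν/2))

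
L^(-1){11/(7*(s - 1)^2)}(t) 11*t*exp(t)/7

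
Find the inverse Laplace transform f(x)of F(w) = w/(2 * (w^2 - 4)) cosh(2 * x)/2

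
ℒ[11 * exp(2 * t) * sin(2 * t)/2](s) 11/((s - 2)^2 + 4)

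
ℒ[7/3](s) 7/(3*s)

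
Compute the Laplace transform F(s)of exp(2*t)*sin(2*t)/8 1/(4*((s - 2)^2 + 4))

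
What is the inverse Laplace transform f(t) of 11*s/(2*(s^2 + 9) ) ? 11*cos(3*t) /2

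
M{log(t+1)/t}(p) -pi*csc(pi*p)/(p - 1)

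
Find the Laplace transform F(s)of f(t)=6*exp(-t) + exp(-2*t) 6/(s + 1) + 1/(s + 2)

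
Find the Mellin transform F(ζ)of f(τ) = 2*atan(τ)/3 -pi*sec(pi*ζ/2)/(3*ζ)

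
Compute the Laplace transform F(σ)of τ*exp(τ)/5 1/(5*(σ - 1)^2)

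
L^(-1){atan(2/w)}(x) sin(2*x)/x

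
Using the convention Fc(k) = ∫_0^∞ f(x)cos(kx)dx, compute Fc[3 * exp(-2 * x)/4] 3/(2 * (k^2+4))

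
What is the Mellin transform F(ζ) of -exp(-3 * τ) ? -gamma(ζ) /3^ζ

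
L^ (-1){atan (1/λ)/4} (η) sin (η)/ (4*η)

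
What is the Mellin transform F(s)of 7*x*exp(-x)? 7*gamma(s + 1)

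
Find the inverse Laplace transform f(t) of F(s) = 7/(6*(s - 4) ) 7*exp(4*t) /6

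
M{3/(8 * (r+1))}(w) 3 * pi * csc(pi * w)/8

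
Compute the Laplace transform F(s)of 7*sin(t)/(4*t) 7*atan(1/s)/4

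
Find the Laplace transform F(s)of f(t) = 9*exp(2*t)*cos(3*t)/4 9*(s - 2)/(4*((s - 2)^2 + 9))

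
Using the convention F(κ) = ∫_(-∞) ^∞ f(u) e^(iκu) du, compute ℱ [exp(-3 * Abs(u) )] 6/(κ^2 + 9) 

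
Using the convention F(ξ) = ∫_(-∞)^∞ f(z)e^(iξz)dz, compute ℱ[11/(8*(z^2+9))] 11*pi*exp(-3*Abs(ξ))/24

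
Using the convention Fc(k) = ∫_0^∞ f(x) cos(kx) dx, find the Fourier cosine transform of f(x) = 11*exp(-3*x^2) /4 11*sqrt(3)*sqrt(pi)*exp(-k^2/12) /24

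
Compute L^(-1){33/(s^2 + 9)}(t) 11*sin(3*t)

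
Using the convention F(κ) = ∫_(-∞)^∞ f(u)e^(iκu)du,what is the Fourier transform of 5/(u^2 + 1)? 5*pi*exp(-Abs(κ))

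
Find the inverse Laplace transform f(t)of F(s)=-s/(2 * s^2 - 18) -cosh(3 * t)/2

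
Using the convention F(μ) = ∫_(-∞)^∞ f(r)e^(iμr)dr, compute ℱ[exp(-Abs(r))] 2/(μ^2 + 1)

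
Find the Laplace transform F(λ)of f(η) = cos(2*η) λ/(λ^2 + 4)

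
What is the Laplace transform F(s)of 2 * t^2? 4/s^3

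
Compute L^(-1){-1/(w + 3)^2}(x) -x*exp(-3*x)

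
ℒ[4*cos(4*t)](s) 4*s/(s^2 + 16)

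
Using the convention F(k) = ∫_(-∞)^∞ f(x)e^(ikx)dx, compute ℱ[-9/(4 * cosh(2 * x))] -9 * pi/(8 * cosh(pi * k/4))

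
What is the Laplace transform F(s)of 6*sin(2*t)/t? 6*atan(2/s)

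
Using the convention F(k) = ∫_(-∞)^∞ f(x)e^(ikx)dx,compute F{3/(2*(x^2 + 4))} 3*pi*exp(-2*Abs(k))/4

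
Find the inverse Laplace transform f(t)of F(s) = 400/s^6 10*t^5/3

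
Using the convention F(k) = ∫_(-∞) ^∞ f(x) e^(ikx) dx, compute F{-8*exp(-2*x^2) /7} -4*sqrt(2)*sqrt(pi)*exp(-k^2/8) /7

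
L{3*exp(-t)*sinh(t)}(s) 3/(s*(s + 2))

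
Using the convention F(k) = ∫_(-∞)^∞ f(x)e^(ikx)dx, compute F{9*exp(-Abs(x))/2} 9/(k^2 + 1)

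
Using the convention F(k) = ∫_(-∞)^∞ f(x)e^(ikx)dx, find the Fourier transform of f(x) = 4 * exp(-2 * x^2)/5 2 * sqrt(2) * sqrt(pi) * exp(-k^2/8)/5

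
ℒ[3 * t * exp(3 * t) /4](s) 3/(4 * (s - 3) ^2) 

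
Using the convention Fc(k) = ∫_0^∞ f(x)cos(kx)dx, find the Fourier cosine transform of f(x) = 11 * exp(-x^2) 11 * sqrt(pi) * exp(-k^2/4)/2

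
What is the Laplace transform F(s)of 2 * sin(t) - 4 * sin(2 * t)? 2/(s^2 + 1) - 8/(s^2 + 4)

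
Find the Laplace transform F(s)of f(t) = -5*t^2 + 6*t 6/s^2 - 10/s^3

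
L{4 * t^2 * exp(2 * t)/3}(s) 8/(3 * (s - 2)^3)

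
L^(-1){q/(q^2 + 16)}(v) cos(4 * v)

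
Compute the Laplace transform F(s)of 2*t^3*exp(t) 12/(s - 1)^4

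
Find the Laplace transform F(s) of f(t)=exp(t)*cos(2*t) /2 (s - 1) /(2*((s - 1) ^2 + 4) ) 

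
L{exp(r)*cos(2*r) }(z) (z - 1) /((z - 1) ^2 + 4) 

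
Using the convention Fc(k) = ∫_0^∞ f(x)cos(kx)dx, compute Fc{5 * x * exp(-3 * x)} 5 * (9 - k^2)/(k^2 + 9)^2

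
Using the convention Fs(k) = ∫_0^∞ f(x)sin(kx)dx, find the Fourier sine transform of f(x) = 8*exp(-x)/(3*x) 8*atan(k)/3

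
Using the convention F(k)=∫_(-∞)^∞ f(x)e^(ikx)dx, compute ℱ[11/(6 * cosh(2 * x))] 11 * pi/(12 * cosh(pi * k/4))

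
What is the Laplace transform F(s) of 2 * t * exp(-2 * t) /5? 2/(5 * (s + 2) ^2) 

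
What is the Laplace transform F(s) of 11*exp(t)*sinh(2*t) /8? 11/(4*((s - 1) ^2 - 4) ) 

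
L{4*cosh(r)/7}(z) 4*z/(7*(z^2 - 1))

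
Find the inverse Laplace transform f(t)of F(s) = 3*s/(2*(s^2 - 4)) 3*cosh(2*t)/2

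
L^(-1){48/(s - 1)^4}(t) 8 * t^3 * exp(t)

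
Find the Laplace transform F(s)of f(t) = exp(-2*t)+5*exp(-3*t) 1/(s+2)+5/(s+3)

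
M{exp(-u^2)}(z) gamma(z/2)/2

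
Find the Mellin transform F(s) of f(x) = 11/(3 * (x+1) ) 11 * pi * csc(pi * s) /3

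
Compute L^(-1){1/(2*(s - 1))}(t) exp(t)/2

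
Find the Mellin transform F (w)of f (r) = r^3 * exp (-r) gamma (w + 3)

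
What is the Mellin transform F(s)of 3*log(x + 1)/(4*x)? -3*pi*csc(pi*s)/(4*s - 4)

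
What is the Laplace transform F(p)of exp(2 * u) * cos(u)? (p - 2)/((p - 2)^2 + 1)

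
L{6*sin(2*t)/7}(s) 12/(7*(s^2 + 4))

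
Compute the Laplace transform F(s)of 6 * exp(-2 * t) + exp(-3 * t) 6/(s + 2) + 1/(s + 3)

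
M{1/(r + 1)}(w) pi*csc(pi*w)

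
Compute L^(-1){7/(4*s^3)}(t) 7*t^2/8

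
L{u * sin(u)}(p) 2 * p/(p^2 + 1)^2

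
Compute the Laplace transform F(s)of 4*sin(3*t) 12/(s^2 + 9)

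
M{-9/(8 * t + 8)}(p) -9 * pi * csc(pi * p)/8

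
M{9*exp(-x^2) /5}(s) 9*gamma(s/2) /10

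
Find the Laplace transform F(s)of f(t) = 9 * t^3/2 27/s^4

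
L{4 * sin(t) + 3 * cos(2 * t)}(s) 3 * s/(s^2 + 4) + 4/(s^2 + 1)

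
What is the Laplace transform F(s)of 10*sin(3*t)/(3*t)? 10*atan(3/s)/3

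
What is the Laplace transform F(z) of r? z^(-2) 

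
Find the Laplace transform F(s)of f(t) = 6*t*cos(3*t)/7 6*(s^2 - 9)/(7*(s^2+9)^2)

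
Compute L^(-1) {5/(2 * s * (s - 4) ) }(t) 5 * exp(2 * t) * sinh(2 * t) /4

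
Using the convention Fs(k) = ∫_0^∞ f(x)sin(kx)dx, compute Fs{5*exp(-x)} 5*k/(k^2+1)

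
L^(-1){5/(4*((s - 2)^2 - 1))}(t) 5*exp(2*t)*sinh(t)/4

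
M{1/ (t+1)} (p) pi*csc (pi*p)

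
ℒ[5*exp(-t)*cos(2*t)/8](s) 5*(s+1)/(8*((s+1)^2+4))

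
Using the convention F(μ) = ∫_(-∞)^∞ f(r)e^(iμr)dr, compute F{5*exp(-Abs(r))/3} 10/(3*(μ^2 + 1))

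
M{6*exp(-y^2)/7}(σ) 3*gamma(σ/2)/7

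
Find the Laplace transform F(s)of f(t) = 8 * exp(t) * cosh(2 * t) 8 * (s - 1)/((s - 1)^2 - 4)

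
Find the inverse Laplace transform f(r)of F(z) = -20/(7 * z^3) -10 * r^2/7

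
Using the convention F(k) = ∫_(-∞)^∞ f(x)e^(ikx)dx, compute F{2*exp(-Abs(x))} 4/(k^2+1)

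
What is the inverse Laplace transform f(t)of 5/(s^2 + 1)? 5*sin(t)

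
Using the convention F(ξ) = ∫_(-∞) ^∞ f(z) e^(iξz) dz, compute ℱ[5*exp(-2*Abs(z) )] 20/(ξ^2 + 4) 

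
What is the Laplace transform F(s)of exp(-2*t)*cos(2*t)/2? (s + 2)/(2*((s + 2)^2 + 4))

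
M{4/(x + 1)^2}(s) -4*pi*(s - 1)/sin(pi*s)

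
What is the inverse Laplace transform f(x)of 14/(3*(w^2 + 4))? 7*sin(2*x)/3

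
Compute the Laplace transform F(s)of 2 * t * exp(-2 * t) 2/(s + 2)^2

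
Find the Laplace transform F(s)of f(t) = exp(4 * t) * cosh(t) (s - 4)/((s - 4)^2-1)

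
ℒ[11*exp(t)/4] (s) 11/(4*(s - 1))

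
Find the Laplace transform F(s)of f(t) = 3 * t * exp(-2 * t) 3/(s + 2)^2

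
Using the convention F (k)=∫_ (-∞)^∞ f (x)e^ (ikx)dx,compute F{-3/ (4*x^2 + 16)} -3*pi*exp (-2*Abs (k))/8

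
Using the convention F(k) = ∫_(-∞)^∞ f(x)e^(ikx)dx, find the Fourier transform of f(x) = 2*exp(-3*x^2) 2*sqrt(3)*sqrt(pi)*exp(-k^2/12)/3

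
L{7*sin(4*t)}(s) 28/(s^2 + 16)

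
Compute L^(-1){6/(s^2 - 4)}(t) 3 * sinh(2 * t)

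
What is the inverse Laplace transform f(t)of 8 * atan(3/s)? 8 * sin(3 * t)/t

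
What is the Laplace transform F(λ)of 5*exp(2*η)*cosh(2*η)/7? 5*(λ - 2)/(7*λ*(λ - 4))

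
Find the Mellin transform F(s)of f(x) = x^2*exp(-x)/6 gamma(s+2)/6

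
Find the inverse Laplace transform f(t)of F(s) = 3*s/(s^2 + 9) 3*cos(3*t)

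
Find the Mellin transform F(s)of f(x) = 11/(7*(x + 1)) 11*pi*csc(pi*s)/7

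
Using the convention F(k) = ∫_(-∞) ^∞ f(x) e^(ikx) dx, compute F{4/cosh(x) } 4 * pi/cosh(pi * k/2) 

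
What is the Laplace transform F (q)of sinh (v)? 1/ (q^2-1)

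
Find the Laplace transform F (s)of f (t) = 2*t 2/s^2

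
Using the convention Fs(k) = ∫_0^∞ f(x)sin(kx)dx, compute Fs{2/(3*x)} pi/3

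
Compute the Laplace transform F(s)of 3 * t 3/s^2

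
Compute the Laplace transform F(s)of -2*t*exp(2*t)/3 -2/(3*(s - 2)^2)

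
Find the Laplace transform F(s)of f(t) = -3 -3/s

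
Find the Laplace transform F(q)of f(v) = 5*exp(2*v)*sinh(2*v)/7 10/(7*q*(q - 4))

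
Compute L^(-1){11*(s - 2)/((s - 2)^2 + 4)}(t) 11*exp(2*t)*cos(2*t)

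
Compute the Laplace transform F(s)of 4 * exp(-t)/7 4/(7 * (s + 1))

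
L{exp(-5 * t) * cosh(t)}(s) (s + 5)/((s + 5)^2-1)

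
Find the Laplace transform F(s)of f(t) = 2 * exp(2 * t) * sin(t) 2/((s - 2)^2 + 1)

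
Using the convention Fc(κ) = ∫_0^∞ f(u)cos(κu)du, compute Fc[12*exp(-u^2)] 6*sqrt(pi)*exp(-κ^2/4)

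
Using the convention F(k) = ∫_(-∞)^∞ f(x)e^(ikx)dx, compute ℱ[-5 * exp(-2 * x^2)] -5 * sqrt(2) * sqrt(pi) * exp(-k^2/8)/2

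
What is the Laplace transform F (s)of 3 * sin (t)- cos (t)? 3/ (s^2 + 1)- s/ (s^2 + 1)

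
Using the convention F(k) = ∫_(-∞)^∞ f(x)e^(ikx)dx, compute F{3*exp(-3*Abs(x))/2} 9/(k^2 + 9)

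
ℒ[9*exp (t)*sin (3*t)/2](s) 27/ (2*( (s - 1)^2 + 9))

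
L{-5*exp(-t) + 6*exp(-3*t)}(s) 6/(s + 3) - 5/(s + 1)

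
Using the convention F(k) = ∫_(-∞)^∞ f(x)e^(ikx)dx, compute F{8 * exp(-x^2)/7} 8 * sqrt(pi) * exp(-k^2/4)/7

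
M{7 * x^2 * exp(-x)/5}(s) 7 * gamma(s + 2)/5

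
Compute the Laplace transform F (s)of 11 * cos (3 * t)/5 11 * s/ (5 * (s^2+9))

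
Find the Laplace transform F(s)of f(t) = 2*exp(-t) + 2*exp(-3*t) 2/(s + 3) + 2/(s + 1)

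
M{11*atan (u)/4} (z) -11*pi*sec (pi*z/2)/ (8*z)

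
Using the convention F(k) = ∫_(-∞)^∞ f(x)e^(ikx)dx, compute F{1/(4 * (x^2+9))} pi * exp(-3 * Abs(k))/12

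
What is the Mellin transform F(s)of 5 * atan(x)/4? -5 * pi * sec(pi * s/2)/(8 * s)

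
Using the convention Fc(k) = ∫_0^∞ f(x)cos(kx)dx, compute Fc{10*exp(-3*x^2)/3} 5*sqrt(3)*sqrt(pi)*exp(-k^2/12)/9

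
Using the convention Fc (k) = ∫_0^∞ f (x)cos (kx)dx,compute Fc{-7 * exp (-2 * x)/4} -7/ (2 * k^2+8)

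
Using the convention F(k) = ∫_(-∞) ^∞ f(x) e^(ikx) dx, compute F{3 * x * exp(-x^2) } 3 * I * sqrt(pi) * k * exp(-k^2/4) /2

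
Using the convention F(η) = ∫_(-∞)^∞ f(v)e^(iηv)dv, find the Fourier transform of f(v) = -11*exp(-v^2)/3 -11*sqrt(pi)*exp(-η^2/4)/3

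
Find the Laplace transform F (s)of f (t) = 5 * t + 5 5/s + 5/s^2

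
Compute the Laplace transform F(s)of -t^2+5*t 5/s^2-2/s^3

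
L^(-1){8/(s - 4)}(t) 8 * exp(4 * t)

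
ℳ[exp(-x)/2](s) gamma(s)/2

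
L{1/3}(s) 1/(3 * s) 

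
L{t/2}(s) 1/(2 * s^2)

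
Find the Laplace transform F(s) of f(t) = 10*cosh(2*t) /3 10*s/(3*(s^2 - 4) ) 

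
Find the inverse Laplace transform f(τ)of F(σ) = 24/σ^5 τ^4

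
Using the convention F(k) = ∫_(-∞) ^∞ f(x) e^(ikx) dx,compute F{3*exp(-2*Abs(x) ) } 12/(k^2+4) 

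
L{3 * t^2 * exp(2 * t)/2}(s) 3/(s - 2)^3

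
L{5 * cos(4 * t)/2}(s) 5 * s/(2 * (s^2 + 16))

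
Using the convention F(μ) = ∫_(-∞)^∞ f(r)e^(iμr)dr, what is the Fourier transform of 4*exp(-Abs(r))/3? 8/(3*(μ^2 + 1))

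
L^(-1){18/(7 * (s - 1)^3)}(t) 9 * t^2 * exp(t)/7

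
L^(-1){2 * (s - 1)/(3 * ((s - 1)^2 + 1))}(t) 2 * exp(t) * cos(t)/3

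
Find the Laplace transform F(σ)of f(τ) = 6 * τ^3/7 36/(7 * σ^4)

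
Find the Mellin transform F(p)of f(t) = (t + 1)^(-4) gamma(p)*gamma(4 - p)/6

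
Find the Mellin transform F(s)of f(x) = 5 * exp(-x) 5 * gamma(s)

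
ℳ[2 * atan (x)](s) -pi * sec (pi * s/2)/s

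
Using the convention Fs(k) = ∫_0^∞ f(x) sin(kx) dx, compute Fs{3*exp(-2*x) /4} 3*k/(4*(k^2+4) ) 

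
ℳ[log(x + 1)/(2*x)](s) -pi*csc(pi*s)/(2*s - 2)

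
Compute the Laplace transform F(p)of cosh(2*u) p/(p^2 - 4)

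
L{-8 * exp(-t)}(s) -8/(s + 1)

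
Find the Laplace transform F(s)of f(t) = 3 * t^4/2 36/s^5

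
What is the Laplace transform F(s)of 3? 3/s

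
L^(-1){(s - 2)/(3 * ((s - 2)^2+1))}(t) exp(2 * t) * cos(t)/3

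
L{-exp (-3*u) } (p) -1/ (p + 3) 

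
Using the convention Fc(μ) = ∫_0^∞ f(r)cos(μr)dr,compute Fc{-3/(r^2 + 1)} -3 * pi * exp(-μ)/2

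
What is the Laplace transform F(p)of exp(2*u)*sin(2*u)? 2/((p - 2)^2 + 4)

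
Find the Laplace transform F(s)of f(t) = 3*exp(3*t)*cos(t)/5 3*(s - 3)/(5*((s - 3)^2 + 1))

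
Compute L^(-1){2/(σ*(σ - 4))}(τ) exp(2*τ)*sinh(2*τ)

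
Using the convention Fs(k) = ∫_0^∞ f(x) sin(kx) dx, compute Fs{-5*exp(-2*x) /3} -5*k/(3*k^2+12) 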